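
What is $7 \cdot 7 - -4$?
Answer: $53$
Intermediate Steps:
$7 \cdot 7 - -4 = 49 + 4 = 53$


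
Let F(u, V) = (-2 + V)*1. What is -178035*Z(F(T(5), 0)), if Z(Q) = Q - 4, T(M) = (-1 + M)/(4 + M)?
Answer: 1068210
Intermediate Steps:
T(M) = (-1 + M)/(4 + M)
F(u, V) = -2 + V
Z(Q) = -4 + Q
-178035*Z(F(T(5), 0)) = -178035*(-4 + (-2 + 0)) = -178035*(-4 - 2) = -178035*(-6) = 1068210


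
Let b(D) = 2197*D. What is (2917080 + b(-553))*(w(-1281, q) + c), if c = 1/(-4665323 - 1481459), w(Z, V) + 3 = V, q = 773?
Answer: 8056261570655321/6146782 ≈ 1.3106e+9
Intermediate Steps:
w(Z, V) = -3 + V
c = -1/6146782 (c = 1/(-6146782) = -1/6146782 ≈ -1.6269e-7)
(2917080 + b(-553))*(w(-1281, q) + c) = (2917080 + 2197*(-553))*((-3 + 773) - 1/6146782) = (2917080 - 1214941)*(770 - 1/6146782) = 1702139*(4733022139/6146782) = 8056261570655321/6146782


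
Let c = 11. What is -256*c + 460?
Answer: -2356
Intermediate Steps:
-256*c + 460 = -256*11 + 460 = -2816 + 460 = -2356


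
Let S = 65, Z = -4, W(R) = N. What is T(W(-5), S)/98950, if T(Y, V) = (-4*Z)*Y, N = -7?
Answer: -56/49475 ≈ -0.0011319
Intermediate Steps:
W(R) = -7
T(Y, V) = 16*Y (T(Y, V) = (-4*(-4))*Y = 16*Y)
T(W(-5), S)/98950 = (16*(-7))/98950 = -112*1/98950 = -56/49475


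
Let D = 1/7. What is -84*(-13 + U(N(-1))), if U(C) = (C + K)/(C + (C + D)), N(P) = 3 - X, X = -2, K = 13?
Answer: 66948/71 ≈ 942.93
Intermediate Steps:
D = 1/7 ≈ 0.14286
N(P) = 5 (N(P) = 3 - 1*(-2) = 3 + 2 = 5)
U(C) = (13 + C)/(1/7 + 2*C) (U(C) = (C + 13)/(C + (C + 1/7)) = (13 + C)/(C + (1/7 + C)) = (13 + C)/(1/7 + 2*C))
-84*(-13 + U(N(-1))) = -84*(-13 + 7*(13 + 5)/(1 + 14*5)) = -84*(-13 + 7*18/(1 + 70)) = -84*(-13 + 7*18/71) = -84*(-13 + 7*(1/71)*18) = -84*(-13 + 126/71) = -84*(-797/71) = 66948/71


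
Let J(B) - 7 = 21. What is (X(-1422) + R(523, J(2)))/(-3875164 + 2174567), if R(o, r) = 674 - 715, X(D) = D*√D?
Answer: 41/1700597 + 4266*I*√158/1700597 ≈ 2.4109e-5 + 0.031532*I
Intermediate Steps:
X(D) = D^(3/2)
J(B) = 28 (J(B) = 7 + 21 = 28)
R(o, r) = -41
(X(-1422) + R(523, J(2)))/(-3875164 + 2174567) = ((-1422)^(3/2) - 41)/(-3875164 + 2174567) = (-4266*I*√158 - 41)/(-1700597) = (-41 - 4266*I*√158)*(-1/1700597) = 41/1700597 + 4266*I*√158/1700597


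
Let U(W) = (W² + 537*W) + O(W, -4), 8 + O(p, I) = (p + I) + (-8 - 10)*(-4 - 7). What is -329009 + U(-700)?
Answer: -215423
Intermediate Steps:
O(p, I) = 190 + I + p (O(p, I) = -8 + ((p + I) + (-8 - 10)*(-4 - 7)) = -8 + ((I + p) - 18*(-11)) = -8 + ((I + p) + 198) = -8 + (198 + I + p) = 190 + I + p)
U(W) = 186 + W² + 538*W (U(W) = (W² + 537*W) + (190 - 4 + W) = (W² + 537*W) + (186 + W) = 186 + W² + 538*W)
-329009 + U(-700) = -329009 + (186 + (-700)² + 538*(-700)) = -329009 + (186 + 490000 - 376600) = -329009 + 113586 = -215423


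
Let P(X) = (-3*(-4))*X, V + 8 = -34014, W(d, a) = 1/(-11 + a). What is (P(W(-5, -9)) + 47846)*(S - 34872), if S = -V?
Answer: -40668590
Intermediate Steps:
V = -34022 (V = -8 - 34014 = -34022)
S = 34022 (S = -1*(-34022) = 34022)
P(X) = 12*X
(P(W(-5, -9)) + 47846)*(S - 34872) = (12/(-11 - 9) + 47846)*(34022 - 34872) = (12/(-20) + 47846)*(-850) = (12*(-1/20) + 47846)*(-850) = (-⅗ + 47846)*(-850) = (239227/5)*(-850) = -40668590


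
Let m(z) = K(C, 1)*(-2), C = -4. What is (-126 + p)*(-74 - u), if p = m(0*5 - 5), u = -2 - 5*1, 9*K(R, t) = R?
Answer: 75442/9 ≈ 8382.4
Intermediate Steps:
K(R, t) = R/9
m(z) = 8/9 (m(z) = ((⅑)*(-4))*(-2) = -4/9*(-2) = 8/9)
u = -7 (u = -2 - 5 = -7)
p = 8/9 ≈ 0.88889
(-126 + p)*(-74 - u) = (-126 + 8/9)*(-74 - 1*(-7)) = -1126*(-74 + 7)/9 = -1126/9*(-67) = 75442/9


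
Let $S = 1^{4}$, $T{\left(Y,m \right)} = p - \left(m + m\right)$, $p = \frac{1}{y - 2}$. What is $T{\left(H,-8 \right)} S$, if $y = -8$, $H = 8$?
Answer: $\frac{159}{10} \approx 15.9$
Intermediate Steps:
$p = - \frac{1}{10}$ ($p = \frac{1}{-8 - 2} = \frac{1}{-10} = - \frac{1}{10} \approx -0.1$)
$T{\left(Y,m \right)} = - \frac{1}{10} - 2 m$ ($T{\left(Y,m \right)} = - \frac{1}{10} - \left(m + m\right) = - \frac{1}{10} - 2 m$)
$S = 1$
$T{\left(H,-8 \right)} S = \left(- \frac{1}{10} - -16\right) 1 = \left(- \frac{1}{10} + 16\right) 1 = \frac{159}{10} \cdot 1 = \frac{159}{10}$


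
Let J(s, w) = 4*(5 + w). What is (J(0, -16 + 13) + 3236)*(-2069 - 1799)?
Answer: -12547792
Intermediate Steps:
J(s, w) = 20 + 4*w
(J(0, -16 + 13) + 3236)*(-2069 - 1799) = ((20 + 4*(-16 + 13)) + 3236)*(-2069 - 1799) = ((20 + 4*(-3)) + 3236)*(-3868) = ((20 - 12) + 3236)*(-3868) = (8 + 3236)*(-3868) = 3244*(-3868) = -12547792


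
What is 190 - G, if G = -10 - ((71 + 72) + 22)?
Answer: 365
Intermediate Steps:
G = -175 (G = -10 - (143 + 22) = -10 - 1*165 = -10 - 165 = -175)
190 - G = 190 - 1*(-175) = 190 + 175 = 365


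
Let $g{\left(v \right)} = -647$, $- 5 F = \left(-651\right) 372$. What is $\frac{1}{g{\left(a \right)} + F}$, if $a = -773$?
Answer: $\frac{5}{238937} \approx 2.0926 \cdot 10^{-5}$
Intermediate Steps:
$F = \frac{242172}{5}$ ($F = - \frac{\left(-651\right) 372}{5} = \left(- \frac{1}{5}\right) \left(-242172\right) = \frac{242172}{5} \approx 48434.0$)
$\frac{1}{g{\left(a \right)} + F} = \frac{1}{-647 + \frac{242172}{5}} = \frac{1}{\frac{238937}{5}} = \frac{5}{238937}$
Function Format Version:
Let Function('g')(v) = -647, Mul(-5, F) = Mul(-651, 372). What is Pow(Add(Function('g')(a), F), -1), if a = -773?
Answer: Rational(5, 238937) ≈ 2.0926e-5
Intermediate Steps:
F = Rational(242172, 5) (F = Mul(Rational(-1, 5), Mul(-651, 372)) = Mul(Rational(-1, 5), -242172) = Rational(242172, 5) ≈ 48434.)
Pow(Add(Function('g')(a), F), -1) = Pow(Add(-647, Rational(242172, 5)), -1) = Pow(Rational(238937, 5), -1) = Rational(5, 238937)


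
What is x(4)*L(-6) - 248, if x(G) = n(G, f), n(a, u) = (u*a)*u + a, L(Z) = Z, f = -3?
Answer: -488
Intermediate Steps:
n(a, u) = a + a*u**2 (n(a, u) = (a*u)*u + a = a*u**2 + a = a + a*u**2)
x(G) = 10*G (x(G) = G*(1 + (-3)**2) = G*(1 + 9) = G*10 = 10*G)
x(4)*L(-6) - 248 = (10*4)*(-6) - 248 = 40*(-6) - 248 = -240 - 248 = -488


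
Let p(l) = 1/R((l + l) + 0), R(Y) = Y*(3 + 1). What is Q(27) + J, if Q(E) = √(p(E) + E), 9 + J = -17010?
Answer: -17019 + √34998/36 ≈ -17014.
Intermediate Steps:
J = -17019 (J = -9 - 17010 = -17019)
R(Y) = 4*Y (R(Y) = Y*4 = 4*Y)
p(l) = 1/(8*l) (p(l) = 1/(4*((l + l) + 0)) = 1/(4*(2*l + 0)) = 1/(4*(2*l)) = 1/(8*l))
Q(E) = √(E + 1/(8*E)) (Q(E) = √(1/(8*E) + E) = √(E + 1/(8*E)))
Q(27) + J = √(2/27 + 16*27)/4 - 17019 = √(2*(1/27) + 432)/4 - 17019 = √(2/27 + 432)/4 - 17019 = √(11666/27)/4 - 17019 = (√34998/9)/4 - 17019 = √34998/36 - 17019 = -17019 + √34998/36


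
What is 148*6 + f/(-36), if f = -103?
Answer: 32071/36 ≈ 890.86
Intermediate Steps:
148*6 + f/(-36) = 148*6 - 103/(-36) = 888 - 103*(-1/36) = 888 + 103/36 = 32071/36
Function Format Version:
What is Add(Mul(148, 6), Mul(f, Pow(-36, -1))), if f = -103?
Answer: Rational(32071, 36) ≈ 890.86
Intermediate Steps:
Add(Mul(148, 6), Mul(f, Pow(-36, -1))) = Add(Mul(148, 6), Mul(-103, Pow(-36, -1))) = Add(888, Mul(-103, Rational(-1, 36))) = Add(888, Rational(103, 36)) = Rational(32071, 36)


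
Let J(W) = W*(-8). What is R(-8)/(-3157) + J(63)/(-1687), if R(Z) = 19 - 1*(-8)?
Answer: 220797/760837 ≈ 0.29020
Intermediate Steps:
J(W) = -8*W
R(Z) = 27 (R(Z) = 19 + 8 = 27)
R(-8)/(-3157) + J(63)/(-1687) = 27/(-3157) - 8*63/(-1687) = 27*(-1/3157) - 504*(-1/1687) = -27/3157 + 72/241 = 220797/760837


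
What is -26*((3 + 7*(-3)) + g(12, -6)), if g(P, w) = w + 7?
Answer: 442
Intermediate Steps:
g(P, w) = 7 + w
-26*((3 + 7*(-3)) + g(12, -6)) = -26*((3 + 7*(-3)) + (7 - 6)) = -26*((3 - 21) + 1) = -26*(-18 + 1) = -26*(-17) = 442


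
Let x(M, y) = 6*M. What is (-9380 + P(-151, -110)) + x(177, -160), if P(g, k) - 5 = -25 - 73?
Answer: -8411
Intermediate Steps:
P(g, k) = -93 (P(g, k) = 5 + (-25 - 73) = 5 - 98 = -93)
(-9380 + P(-151, -110)) + x(177, -160) = (-9380 - 93) + 6*177 = -9473 + 1062 = -8411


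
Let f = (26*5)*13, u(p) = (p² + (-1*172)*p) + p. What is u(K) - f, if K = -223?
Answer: 86172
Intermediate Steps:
u(p) = p² - 171*p (u(p) = (p² - 172*p) + p = p² - 171*p)
f = 1690 (f = 130*13 = 1690)
u(K) - f = -223*(-171 - 223) - 1*1690 = -223*(-394) - 1690 = 87862 - 1690 = 86172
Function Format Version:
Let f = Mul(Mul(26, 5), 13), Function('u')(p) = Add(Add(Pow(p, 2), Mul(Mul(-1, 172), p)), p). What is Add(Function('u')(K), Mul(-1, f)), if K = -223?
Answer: 86172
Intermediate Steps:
Function('u')(p) = Add(Pow(p, 2), Mul(-171, p)) (Function('u')(p) = Add(Add(Pow(p, 2), Mul(-172, p)), p) = Add(Pow(p, 2), Mul(-171, p)))
f = 1690 (f = Mul(130, 13) = 1690)
Add(Function('u')(K), Mul(-1, f)) = Add(Mul(-223, Add(-171, -223)), Mul(-1, 1690)) = Add(Mul(-223, -394), -1690) = Add(87862, -1690) = 86172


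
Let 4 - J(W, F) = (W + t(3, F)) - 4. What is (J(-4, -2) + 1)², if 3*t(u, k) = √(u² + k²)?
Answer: (39 - √13)²/9 ≈ 139.20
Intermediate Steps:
t(u, k) = √(k² + u²)/3 (t(u, k) = √(u² + k²)/3 = √(k² + u²)/3)
J(W, F) = 8 - W - √(9 + F²)/3 (J(W, F) = 4 - ((W + √(F² + 3²)/3) - 4) = 4 - ((W + √(F² + 9)/3) - 4) = 4 - ((W + √(9 + F²)/3) - 4) = 4 - (-4 + W + √(9 + F²)/3) = 4 + (4 - W - √(9 + F²)/3) = 8 - W - √(9 + F²)/3)
(J(-4, -2) + 1)² = ((8 - 1*(-4) - √(9 + (-2)²)/3) + 1)² = ((8 + 4 - √(9 + 4)/3) + 1)² = ((8 + 4 - √13/3) + 1)² = ((12 - √13/3) + 1)² = (13 - √13/3)²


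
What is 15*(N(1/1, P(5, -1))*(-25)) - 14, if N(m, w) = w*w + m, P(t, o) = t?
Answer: -9764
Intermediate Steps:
N(m, w) = m + w**2 (N(m, w) = w**2 + m = m + w**2)
15*(N(1/1, P(5, -1))*(-25)) - 14 = 15*((1/1 + 5**2)*(-25)) - 14 = 15*((1 + 25)*(-25)) - 14 = 15*(26*(-25)) - 14 = 15*(-650) - 14 = -9750 - 14 = -9764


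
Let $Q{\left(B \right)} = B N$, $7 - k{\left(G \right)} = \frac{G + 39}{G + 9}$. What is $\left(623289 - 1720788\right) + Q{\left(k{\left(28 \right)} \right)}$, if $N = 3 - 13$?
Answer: $- \frac{40609383}{37} \approx -1.0976 \cdot 10^{6}$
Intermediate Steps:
$N = -10$
$k{\left(G \right)} = 7 - \frac{39 + G}{9 + G}$ ($k{\left(G \right)} = 7 - \frac{G + 39}{G + 9} = 7 - \frac{39 + G}{9 + G}$)
$Q{\left(B \right)} = - 10 B$ ($Q{\left(B \right)} = B \left(-10\right) = - 10 B$)
$\left(623289 - 1720788\right) + Q{\left(k{\left(28 \right)} \right)} = \left(623289 - 1720788\right) - 10 \frac{6 \left(4 + 28\right)}{9 + 28} = -1097499 - 10 \cdot 6 \cdot \frac{1}{37} \cdot 32 = -1097499 - \frac{1920}{37} = - \frac{40609383}{37}$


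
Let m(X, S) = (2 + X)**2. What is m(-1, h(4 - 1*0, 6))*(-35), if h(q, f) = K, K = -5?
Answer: -35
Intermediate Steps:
h(q, f) = -5
m(-1, h(4 - 1*0, 6))*(-35) = (2 - 1)**2*(-35) = 1**2*(-35) = 1*(-35) = -35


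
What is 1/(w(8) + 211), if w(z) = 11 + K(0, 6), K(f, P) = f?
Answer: 1/222 ≈ 0.0045045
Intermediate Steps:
w(z) = 11 (w(z) = 11 + 0 = 11)
1/(w(8) + 211) = 1/(11 + 211) = 1/222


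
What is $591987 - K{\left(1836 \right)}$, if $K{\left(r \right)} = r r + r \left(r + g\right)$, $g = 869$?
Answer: $-7745289$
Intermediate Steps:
$K{\left(r \right)} = r^{2} + r \left(869 + r\right)$ ($K{\left(r \right)} = r r + r \left(r + 869\right) = r^{2} + r \left(869 + r\right)$)
$591987 - K{\left(1836 \right)} = 591987 - 1836 \left(869 + 2 \cdot 1836\right) = 591987 - 1836 \left(869 + 3672\right) = 591987 - 1836 \cdot 4541 = 591987 - 8337276 = -7745289$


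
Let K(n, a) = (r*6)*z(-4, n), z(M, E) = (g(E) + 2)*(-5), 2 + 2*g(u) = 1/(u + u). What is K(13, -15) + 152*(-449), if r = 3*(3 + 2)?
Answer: -1786373/26 ≈ -68707.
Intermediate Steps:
r = 15 (r = 3*5 = 15)
g(u) = -1 + 1/(4*u) (g(u) = -1 + 1/(2*(u + u)) = -1 + 1/(2*((2*u))) = -1 + (1/(2*u))/2 = -1 + 1/(4*u))
z(M, E) = -10 - 5*(1/4 - E)/E (z(M, E) = ((1/4 - E)/E + 2)*(-5) = (2 + (1/4 - E)/E)*(-5) = -10 - 5*(1/4 - E)/E)
K(n, a) = -450 - 225/(2*n) (K(n, a) = (15*6)*(-5 - 5/(4*n)) = 90*(-5 - 5/(4*n)) = -450 - 225/(2*n))
K(13, -15) + 152*(-449) = (-450 - 225/2/13) + 152*(-449) = (-450 - 225/2*1/13) - 68248 = (-450 - 225/26) - 68248 = -11925/26 - 68248 = -1786373/26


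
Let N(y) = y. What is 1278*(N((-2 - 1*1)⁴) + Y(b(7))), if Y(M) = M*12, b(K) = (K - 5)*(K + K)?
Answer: 532926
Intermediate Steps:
b(K) = 2*K*(-5 + K) (b(K) = (-5 + K)*(2*K) = 2*K*(-5 + K))
Y(M) = 12*M
1278*(N((-2 - 1*1)⁴) + Y(b(7))) = 1278*((-2 - 1*1)⁴ + 12*(2*7*(-5 + 7))) = 1278*((-2 - 1)⁴ + 12*(2*7*2)) = 1278*((-3)⁴ + 12*28) = 1278*(81 + 336) = 1278*417 = 532926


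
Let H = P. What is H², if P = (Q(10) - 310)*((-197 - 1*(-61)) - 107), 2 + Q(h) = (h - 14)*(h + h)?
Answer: 9073705536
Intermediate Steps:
Q(h) = -2 + 2*h*(-14 + h) (Q(h) = -2 + (h - 14)*(h + h) = -2 + (-14 + h)*(2*h) = -2 + 2*h*(-14 + h))
P = 95256 (P = ((-2 - 28*10 + 2*10²) - 310)*((-197 - 1*(-61)) - 107) = ((-2 - 280 + 2*100) - 310)*((-197 + 61) - 107) = ((-2 - 280 + 200) - 310)*(-136 - 107) = (-82 - 310)*(-243) = -392*(-243) = 95256)
H = 95256
H² = 95256² = 9073705536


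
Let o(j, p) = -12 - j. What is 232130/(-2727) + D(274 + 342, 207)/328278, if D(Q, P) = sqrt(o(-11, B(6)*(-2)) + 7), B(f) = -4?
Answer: -232130/2727 + sqrt(6)/328278 ≈ -85.123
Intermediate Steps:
D(Q, P) = sqrt(6) (D(Q, P) = sqrt((-12 - 1*(-11)) + 7) = sqrt((-12 + 11) + 7) = sqrt(-1 + 7) = sqrt(6))
232130/(-2727) + D(274 + 342, 207)/328278 = 232130/(-2727) + sqrt(6)/328278 = 232130*(-1/2727) + sqrt(6)*(1/328278) = -232130/2727 + sqrt(6)/328278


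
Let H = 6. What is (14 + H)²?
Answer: 400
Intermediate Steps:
(14 + H)² = (14 + 6)² = 20² = 400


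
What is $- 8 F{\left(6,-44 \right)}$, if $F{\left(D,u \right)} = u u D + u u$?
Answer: $-108416$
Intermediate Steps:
$F{\left(D,u \right)} = u^{2} + D u^{2}$ ($F{\left(D,u \right)} = u^{2} D + u^{2} = D u^{2} + u^{2} = u^{2} + D u^{2}$)
$- 8 F{\left(6,-44 \right)} = - 8 \left(-44\right)^{2} \left(1 + 6\right) = - 8 \cdot 1936 \cdot 7 = \left(-8\right) 13552 = -108416$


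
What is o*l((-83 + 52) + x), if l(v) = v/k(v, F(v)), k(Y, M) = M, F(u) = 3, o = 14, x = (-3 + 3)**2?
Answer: -434/3 ≈ -144.67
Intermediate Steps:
x = 0 (x = 0**2 = 0)
l(v) = v/3
o*l((-83 + 52) + x) = 14*(((-83 + 52) + 0)/3) = 14*((-31 + 0)/3) = 14*((1/3)*(-31)) = 14*(-31/3) = -434/3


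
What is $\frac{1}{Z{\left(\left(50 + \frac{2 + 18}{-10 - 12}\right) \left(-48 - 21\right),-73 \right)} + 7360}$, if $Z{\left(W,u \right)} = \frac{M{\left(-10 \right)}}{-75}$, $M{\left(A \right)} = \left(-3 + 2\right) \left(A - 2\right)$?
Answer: $\frac{25}{183996} \approx 0.00013587$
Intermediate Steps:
$M{\left(A \right)} = 2 - A$ ($M{\left(A \right)} = - (-2 + A) = 2 - A$)
$Z{\left(W,u \right)} = - \frac{4}{25}$ ($Z{\left(W,u \right)} = \frac{2 - -10}{-75} = \left(2 + 10\right) \left(- \frac{1}{75}\right) = 12 \left(- \frac{1}{75}\right) = - \frac{4}{25}$)
$\frac{1}{Z{\left(\left(50 + \frac{2 + 18}{-10 - 12}\right) \left(-48 - 21\right),-73 \right)} + 7360} = \frac{1}{- \frac{4}{25} + 7360} = \frac{1}{\frac{183996}{25}} = \frac{25}{183996}$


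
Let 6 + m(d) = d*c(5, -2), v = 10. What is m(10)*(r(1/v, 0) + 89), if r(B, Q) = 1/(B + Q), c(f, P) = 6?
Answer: 5346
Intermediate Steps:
m(d) = -6 + 6*d (m(d) = -6 + d*6 = -6 + 6*d)
m(10)*(r(1/v, 0) + 89) = (-6 + 6*10)*(1/(1/10 + 0) + 89) = (-6 + 60)*(1/(⅒ + 0) + 89) = 54*(1/(⅒) + 89) = 54*(10 + 89) = 54*99 = 5346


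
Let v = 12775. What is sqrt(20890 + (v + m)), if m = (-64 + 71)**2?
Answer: 3*sqrt(3746) ≈ 183.61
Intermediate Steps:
m = 49 (m = 7**2 = 49)
sqrt(20890 + (v + m)) = sqrt(20890 + (12775 + 49)) = sqrt(20890 + 12824) = sqrt(33714) = 3*sqrt(3746)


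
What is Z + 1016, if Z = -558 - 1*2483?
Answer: -2025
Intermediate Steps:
Z = -3041 (Z = -558 - 2483 = -3041)
Z + 1016 = -3041 + 1016 = -2025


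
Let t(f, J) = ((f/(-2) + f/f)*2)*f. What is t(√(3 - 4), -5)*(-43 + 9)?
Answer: 34*I*(-2 + I) ≈ -34.0 - 68.0*I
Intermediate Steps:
t(f, J) = f*(2 - f) (t(f, J) = ((f*(-½) + 1)*2)*f = ((-f/2 + 1)*2)*f = ((1 - f/2)*2)*f = (2 - f)*f = f*(2 - f))
t(√(3 - 4), -5)*(-43 + 9) = (√(3 - 4)*(2 - √(3 - 4)))*(-43 + 9) = (√(-1)*(2 - √(-1)))*(-34) = (I*(2 - I))*(-34) = -34*I*(2 - I)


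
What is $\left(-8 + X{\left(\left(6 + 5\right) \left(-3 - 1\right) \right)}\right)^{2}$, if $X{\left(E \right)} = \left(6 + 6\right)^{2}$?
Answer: $18496$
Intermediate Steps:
$X{\left(E \right)} = 144$ ($X{\left(E \right)} = 12^{2} = 144$)
$\left(-8 + X{\left(\left(6 + 5\right) \left(-3 - 1\right) \right)}\right)^{2} = \left(-8 + 144\right)^{2} = 136^{2} = 18496$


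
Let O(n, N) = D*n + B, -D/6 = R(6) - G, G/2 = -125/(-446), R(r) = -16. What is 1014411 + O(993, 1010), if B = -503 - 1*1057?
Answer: 247868667/223 ≈ 1.1115e+6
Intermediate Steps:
G = 125/223 (G = 2*(-125/(-446)) = 2*(-125*(-1/446)) = 2*(125/446) = 125/223 ≈ 0.56054)
B = -1560 (B = -503 - 1057 = -1560)
D = 22158/223 (D = -6*(-16 - 1*125/223) = -6*(-16 - 125/223) = -6*(-3693/223) = 22158/223 ≈ 99.363)
O(n, N) = -1560 + 22158*n/223 (O(n, N) = 22158*n/223 - 1560 = -1560 + 22158*n/223)
1014411 + O(993, 1010) = 1014411 + (-1560 + (22158/223)*993) = 1014411 + (-1560 + 22002894/223) = 1014411 + 21655014/223 = 247868667/223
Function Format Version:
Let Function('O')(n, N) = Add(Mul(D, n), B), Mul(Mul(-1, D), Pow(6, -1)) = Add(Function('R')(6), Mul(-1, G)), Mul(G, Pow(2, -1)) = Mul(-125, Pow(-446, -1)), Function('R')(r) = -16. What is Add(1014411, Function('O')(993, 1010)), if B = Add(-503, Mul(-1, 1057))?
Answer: Rational(247868667, 223) ≈ 1.1115e+6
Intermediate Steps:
G = Rational(125, 223) (G = Mul(2, Mul(-125, Pow(-446, -1))) = Mul(2, Mul(-125, Rational(-1, 446))) = Mul(2, Rational(125, 446)) = Rational(125, 223) ≈ 0.56054)
B = -1560 (B = Add(-503, -1057) = -1560)
D = Rational(22158, 223) (D = Mul(-6, Add(-16, Mul(-1, Rational(125, 223)))) = Mul(-6, Add(-16, Rational(-125, 223))) = Mul(-6, Rational(-3693, 223)) = Rational(22158, 223) ≈ 99.363)
Function('O')(n, N) = Add(-1560, Mul(Rational(22158, 223), n)) (Function('O')(n, N) = Add(Mul(Rational(22158, 223), n), -1560) = Add(-1560, Mul(Rational(22158, 223), n)))
Add(1014411, Function('O')(993, 1010)) = Add(1014411, Add(-1560, Mul(Rational(22158, 223), 993))) = Add(1014411, Add(-1560, Rational(22002894, 223))) = Add(1014411, Rational(21655014, 223)) = Rational(247868667, 223)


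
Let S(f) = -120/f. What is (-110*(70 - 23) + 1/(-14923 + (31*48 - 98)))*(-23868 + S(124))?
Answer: 17256738090706/139841 ≈ 1.2340e+8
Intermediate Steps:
(-110*(70 - 23) + 1/(-14923 + (31*48 - 98)))*(-23868 + S(124)) = (-110*(70 - 23) + 1/(-14923 + (31*48 - 98)))*(-23868 - 120/124) = (-110*47 + 1/(-14923 + (1488 - 98)))*(-23868 - 120*1/124) = (-5170 + 1/(-14923 + 1390))*(-23868 - 30/31) = (-5170 + 1/(-13533))*(-739938/31) = (-5170 - 1/13533)*(-739938/31) = -69965611/13533*(-739938/31) = 17256738090706/139841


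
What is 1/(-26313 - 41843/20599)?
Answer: -20599/542063330 ≈ -3.8001e-5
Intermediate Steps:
1/(-26313 - 41843/20599) = 1/(-542063330/20599) = -20599/542063330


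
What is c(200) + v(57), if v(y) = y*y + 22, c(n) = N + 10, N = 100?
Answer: 3381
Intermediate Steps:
c(n) = 110 (c(n) = 100 + 10 = 110)
v(y) = 22 + y² (v(y) = y² + 22 = 22 + y²)
c(200) + v(57) = 110 + (22 + 57²) = 110 + (22 + 3249) = 110 + 3271 = 3381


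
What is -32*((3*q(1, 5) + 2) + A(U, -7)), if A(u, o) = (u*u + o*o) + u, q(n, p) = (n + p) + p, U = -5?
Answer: -3328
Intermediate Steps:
q(n, p) = n + 2*p
A(u, o) = u + o² + u² (A(u, o) = (u² + o²) + u = (o² + u²) + u = u + o² + u²)
-32*((3*q(1, 5) + 2) + A(U, -7)) = -32*((3*(1 + 2*5) + 2) + (-5 + (-7)² + (-5)²)) = -32*((3*(1 + 10) + 2) + (-5 + 49 + 25)) = -32*((3*11 + 2) + 69) = -32*((33 + 2) + 69) = -32*(35 + 69) = -32*104 = -3328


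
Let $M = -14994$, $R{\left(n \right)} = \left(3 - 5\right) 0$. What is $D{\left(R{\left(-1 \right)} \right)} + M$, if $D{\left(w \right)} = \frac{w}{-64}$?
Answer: $-14994$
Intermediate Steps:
$R{\left(n \right)} = 0$ ($R{\left(n \right)} = \left(-2\right) 0 = 0$)
$D{\left(w \right)} = - \frac{w}{64}$ ($D{\left(w \right)} = w \left(- \frac{1}{64}\right) = - \frac{w}{64}$)
$D{\left(R{\left(-1 \right)} \right)} + M = \left(- \frac{1}{64}\right) 0 - 14994 = 0 - 14994 = -14994$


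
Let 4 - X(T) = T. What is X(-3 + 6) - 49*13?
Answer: -636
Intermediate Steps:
X(T) = 4 - T
X(-3 + 6) - 49*13 = (4 - (-3 + 6)) - 49*13 = (4 - 1*3) - 637 = (4 - 3) - 637 = 1 - 637 = -636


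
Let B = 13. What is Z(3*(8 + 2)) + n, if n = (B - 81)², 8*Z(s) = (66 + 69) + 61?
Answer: 9297/2 ≈ 4648.5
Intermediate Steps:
Z(s) = 49/2 (Z(s) = ((66 + 69) + 61)/8 = (135 + 61)/8 = (⅛)*196 = 49/2)
n = 4624 (n = (13 - 81)² = (-68)² = 4624)
Z(3*(8 + 2)) + n = 49/2 + 4624 = 9297/2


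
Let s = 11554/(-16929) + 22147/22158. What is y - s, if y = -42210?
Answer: -1759292160139/41679198 ≈ -42210.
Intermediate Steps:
s = 13212559/41679198 (s = 11554*(-1/16929) + 22147*(1/22158) = -11554/16929 + 22147/22158 = 13212559/41679198 ≈ 0.31701)
y - s = -42210 - 1*13212559/41679198 = -42210 - 13212559/41679198 = -1759292160139/41679198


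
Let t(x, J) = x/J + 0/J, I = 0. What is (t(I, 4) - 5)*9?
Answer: -45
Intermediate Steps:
t(x, J) = x/J (t(x, J) = x/J + 0 = x/J)
(t(I, 4) - 5)*9 = (0/4 - 5)*9 = (0*(¼) - 5)*9 = (0 - 5)*9 = -5*9 = -45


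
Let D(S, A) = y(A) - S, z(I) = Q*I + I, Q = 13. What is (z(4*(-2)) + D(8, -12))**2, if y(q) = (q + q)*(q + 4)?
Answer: 5184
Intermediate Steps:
y(q) = 2*q*(4 + q) (y(q) = (2*q)*(4 + q) = 2*q*(4 + q))
z(I) = 14*I (z(I) = 13*I + I = 14*I)
D(S, A) = -S + 2*A*(4 + A) (D(S, A) = 2*A*(4 + A) - S = -S + 2*A*(4 + A))
(z(4*(-2)) + D(8, -12))**2 = (14*(4*(-2)) + (-1*8 + 2*(-12)*(4 - 12)))**2 = (14*(-8) + (-8 + 2*(-12)*(-8)))**2 = (-112 + (-8 + 192))**2 = (-112 + 184)**2 = 72**2 = 5184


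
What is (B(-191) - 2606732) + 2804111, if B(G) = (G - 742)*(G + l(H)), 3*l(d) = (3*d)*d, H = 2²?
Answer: 360654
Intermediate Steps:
H = 4
l(d) = d² (l(d) = ((3*d)*d)/3 = (3*d²)/3 = d²)
B(G) = (-742 + G)*(16 + G) (B(G) = (G - 742)*(G + 4²) = (-742 + G)*(G + 16) = (-742 + G)*(16 + G))
(B(-191) - 2606732) + 2804111 = ((-11872 + (-191)² - 726*(-191)) - 2606732) + 2804111 = ((-11872 + 36481 + 138666) - 2606732) + 2804111 = (163275 - 2606732) + 2804111 = -2443457 + 2804111 = 360654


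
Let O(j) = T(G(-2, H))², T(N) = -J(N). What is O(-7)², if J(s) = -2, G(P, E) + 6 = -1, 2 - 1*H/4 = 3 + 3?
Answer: 16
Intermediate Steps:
H = -16 (H = 8 - 4*(3 + 3) = 8 - 4*6 = 8 - 24 = -16)
G(P, E) = -7 (G(P, E) = -6 - 1 = -7)
T(N) = 2 (T(N) = -1*(-2) = 2)
O(j) = 4 (O(j) = 2² = 4)
O(-7)² = 4² = 16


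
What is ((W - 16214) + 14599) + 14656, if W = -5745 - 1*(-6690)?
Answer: 13986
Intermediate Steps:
W = 945 (W = -5745 + 6690 = 945)
((W - 16214) + 14599) + 14656 = ((945 - 16214) + 14599) + 14656 = (-15269 + 14599) + 14656 = -670 + 14656 = 13986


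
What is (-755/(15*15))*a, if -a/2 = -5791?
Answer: -1748882/45 ≈ -38864.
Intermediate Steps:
a = 11582 (a = -2*(-5791) = 11582)
(-755/(15*15))*a = -755/(15*15)*11582 = -755/225*11582 = -755*1/225*11582 = -151/45*11582 = -1748882/45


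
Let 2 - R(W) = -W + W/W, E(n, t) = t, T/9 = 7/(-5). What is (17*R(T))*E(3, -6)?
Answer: 5916/5 ≈ 1183.2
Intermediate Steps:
T = -63/5 (T = 9*(7/(-5)) = 9*(7*(-⅕)) = 9*(-7/5) = -63/5 ≈ -12.600)
R(W) = 1 + W (R(W) = 2 - (-W + W/W) = 2 - (-W + 1) = 2 - (1 - W) = 2 + (-1 + W) = 1 + W)
(17*R(T))*E(3, -6) = (17*(1 - 63/5))*(-6) = (17*(-58/5))*(-6) = -986/5*(-6) = 5916/5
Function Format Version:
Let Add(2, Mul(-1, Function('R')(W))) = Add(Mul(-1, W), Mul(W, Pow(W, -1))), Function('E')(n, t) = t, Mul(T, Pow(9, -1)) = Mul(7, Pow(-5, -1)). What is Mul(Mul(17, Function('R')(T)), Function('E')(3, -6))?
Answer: Rational(5916, 5) ≈ 1183.2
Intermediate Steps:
T = Rational(-63, 5) (T = Mul(9, Mul(7, Pow(-5, -1))) = Mul(9, Mul(7, Rational(-1, 5))) = Mul(9, Rational(-7, 5)) = Rational(-63, 5) ≈ -12.600)
Function('R')(W) = Add(1, W) (Function('R')(W) = Add(2, Mul(-1, Add(Mul(-1, W), Mul(W, Pow(W, -1))))) = Add(2, Mul(-1, Add(Mul(-1, W), 1))) = Add(2, Mul(-1, Add(1, Mul(-1, W)))) = Add(2, Add(-1, W)) = Add(1, W))
Mul(Mul(17, Function('R')(T)), Function('E')(3, -6)) = Mul(Mul(17, Add(1, Rational(-63, 5))), -6) = Mul(Mul(17, Rational(-58, 5)), -6) = Mul(Rational(-986, 5), -6) = Rational(5916, 5)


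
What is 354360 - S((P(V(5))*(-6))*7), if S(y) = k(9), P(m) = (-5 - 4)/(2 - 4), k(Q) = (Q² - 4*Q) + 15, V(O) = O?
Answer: 354300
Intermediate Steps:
k(Q) = 15 + Q² - 4*Q
P(m) = 9/2 (P(m) = -9/(-2) = -9*(-½) = 9/2)
S(y) = 60 (S(y) = 15 + 9² - 4*9 = 15 + 81 - 36 = 60)
354360 - S((P(V(5))*(-6))*7) = 354360 - 1*60 = 354360 - 60 = 354300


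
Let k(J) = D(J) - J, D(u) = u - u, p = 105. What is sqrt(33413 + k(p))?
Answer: 2*sqrt(8327) ≈ 182.50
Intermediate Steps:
D(u) = 0
k(J) = -J (k(J) = 0 - J = -J)
sqrt(33413 + k(p)) = sqrt(33413 - 1*105) = sqrt(33413 - 105) = sqrt(33308) = 2*sqrt(8327)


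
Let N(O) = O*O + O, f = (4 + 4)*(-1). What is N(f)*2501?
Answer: 140056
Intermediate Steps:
f = -8 (f = 8*(-1) = -8)
N(O) = O + O**2 (N(O) = O**2 + O = O + O**2)
N(f)*2501 = -8*(1 - 8)*2501 = -8*(-7)*2501 = 56*2501 = 140056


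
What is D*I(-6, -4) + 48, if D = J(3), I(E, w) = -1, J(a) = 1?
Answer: 47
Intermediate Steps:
D = 1
D*I(-6, -4) + 48 = 1*(-1) + 48 = -1 + 48 = 47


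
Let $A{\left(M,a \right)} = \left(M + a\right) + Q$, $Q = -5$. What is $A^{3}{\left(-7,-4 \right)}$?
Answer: $-4096$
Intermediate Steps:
$A{\left(M,a \right)} = -5 + M + a$ ($A{\left(M,a \right)} = \left(M + a\right) - 5 = -5 + M + a$)
$A^{3}{\left(-7,-4 \right)} = \left(-5 - 7 - 4\right)^{3} = \left(-16\right)^{3} = -4096$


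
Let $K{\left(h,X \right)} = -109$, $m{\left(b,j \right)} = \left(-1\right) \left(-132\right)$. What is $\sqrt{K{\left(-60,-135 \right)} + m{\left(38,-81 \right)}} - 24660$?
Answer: $-24660 + \sqrt{23} \approx -24655.0$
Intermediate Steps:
$m{\left(b,j \right)} = 132$
$\sqrt{K{\left(-60,-135 \right)} + m{\left(38,-81 \right)}} - 24660 = \sqrt{-109 + 132} - 24660 = \sqrt{23} - 24660 = -24660 + \sqrt{23}$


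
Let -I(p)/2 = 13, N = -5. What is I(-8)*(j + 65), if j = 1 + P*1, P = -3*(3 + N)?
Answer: -1872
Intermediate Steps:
I(p) = -26 (I(p) = -2*13 = -26)
P = 6 (P = -3*(3 - 5) = -3*(-2) = 6)
j = 7 (j = 1 + 6*1 = 1 + 6 = 7)
I(-8)*(j + 65) = -26*(7 + 65) = -26*72 = -1872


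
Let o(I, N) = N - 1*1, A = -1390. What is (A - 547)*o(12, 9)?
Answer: -15496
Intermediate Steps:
o(I, N) = -1 + N (o(I, N) = N - 1 = -1 + N)
(A - 547)*o(12, 9) = (-1390 - 547)*(-1 + 9) = -1937*8 = -15496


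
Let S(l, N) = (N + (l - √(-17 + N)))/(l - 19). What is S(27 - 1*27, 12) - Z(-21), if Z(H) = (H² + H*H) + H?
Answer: -16371/19 + I*√5/19 ≈ -861.63 + 0.11769*I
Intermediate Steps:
S(l, N) = (N + l - √(-17 + N))/(-19 + l)
Z(H) = H + 2*H² (Z(H) = (H² + H²) + H = 2*H² + H = H + 2*H²)
S(27 - 1*27, 12) - Z(-21) = (12 + (27 - 1*27) - √(-17 + 12))/(-19 + (27 - 1*27)) - (-21)*(1 + 2*(-21)) = (12 + (27 - 27) - √(-5))/(-19 + (27 - 27)) - (-21)*(1 - 42) = (12 + 0 - I*√5)/(-19 + 0) - (-21)*(-41) = (12 + 0 - I*√5)/(-19) - 1*861 = -(12 - I*√5)/19 - 861 = (-12/19 + I*√5/19) - 861 = -16371/19 + I*√5/19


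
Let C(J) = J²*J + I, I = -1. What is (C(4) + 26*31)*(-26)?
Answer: -22594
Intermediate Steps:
C(J) = -1 + J³ (C(J) = J²*J - 1 = J³ - 1 = -1 + J³)
(C(4) + 26*31)*(-26) = ((-1 + 4³) + 26*31)*(-26) = ((-1 + 64) + 806)*(-26) = (63 + 806)*(-26) = 869*(-26) = -22594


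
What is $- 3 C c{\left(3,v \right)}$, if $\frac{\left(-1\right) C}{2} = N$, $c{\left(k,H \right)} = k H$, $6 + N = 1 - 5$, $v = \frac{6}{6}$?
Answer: $-180$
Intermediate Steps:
$v = 1$ ($v = 6 \cdot \frac{1}{6} = 1$)
$N = -10$ ($N = -6 + \left(1 - 5\right) = -6 - 4 = -10$)
$c{\left(k,H \right)} = H k$
$C = 20$ ($C = \left(-2\right) \left(-10\right) = 20$)
$- 3 C c{\left(3,v \right)} = \left(-3\right) 20 \cdot 1 \cdot 3 = \left(-60\right) 3 = -180$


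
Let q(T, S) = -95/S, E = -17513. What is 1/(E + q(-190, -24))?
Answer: -24/420217 ≈ -5.7113e-5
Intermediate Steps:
1/(E + q(-190, -24)) = 1/(-17513 - 95/(-24)) = 1/(-17513 - 95*(-1/24)) = 1/(-17513 + 95/24) = 1/(-420217/24) = -24/420217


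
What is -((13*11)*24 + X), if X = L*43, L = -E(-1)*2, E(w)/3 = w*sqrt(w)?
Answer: -3432 - 258*I ≈ -3432.0 - 258.0*I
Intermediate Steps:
E(w) = 3*w**(3/2) (E(w) = 3*(w*sqrt(w)) = 3*w**(3/2))
L = 6*I (L = -3*(-1)**(3/2)*2 = -3*(-I)*2 = -(-3)*I*2 = (3*I)*2 = 6*I ≈ 6.0*I)
X = 258*I (X = (6*I)*43 = 258*I ≈ 258.0*I)
-((13*11)*24 + X) = -((13*11)*24 + 258*I) = -(143*24 + 258*I) = -(3432 + 258*I) = -3432 - 258*I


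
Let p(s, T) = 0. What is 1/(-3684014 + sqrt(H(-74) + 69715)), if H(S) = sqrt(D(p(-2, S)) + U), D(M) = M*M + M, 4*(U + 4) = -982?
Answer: 2/(-7368028 + sqrt(2)*sqrt(139430 + I*sqrt(998))) ≈ -2.7146e-7 - 2.2043e-15*I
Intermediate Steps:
U = -499/2 (U = -4 + (1/4)*(-982) = -4 - 491/2 = -499/2 ≈ -249.50)
D(M) = M + M**2 (D(M) = M**2 + M = M + M**2)
H(S) = I*sqrt(998)/2 (H(S) = sqrt(0*(1 + 0) - 499/2) = sqrt(0*1 - 499/2) = sqrt(0 - 499/2) = sqrt(-499/2) = I*sqrt(998)/2)
1/(-3684014 + sqrt(H(-74) + 69715)) = 1/(-3684014 + sqrt(I*sqrt(998)/2 + 69715)) = 1/(-3684014 + sqrt(69715 + I*sqrt(998)/2))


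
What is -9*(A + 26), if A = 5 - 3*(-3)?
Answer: -360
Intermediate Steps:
A = 14 (A = 5 + 9 = 14)
-9*(A + 26) = -9*(14 + 26) = -9*40 = -360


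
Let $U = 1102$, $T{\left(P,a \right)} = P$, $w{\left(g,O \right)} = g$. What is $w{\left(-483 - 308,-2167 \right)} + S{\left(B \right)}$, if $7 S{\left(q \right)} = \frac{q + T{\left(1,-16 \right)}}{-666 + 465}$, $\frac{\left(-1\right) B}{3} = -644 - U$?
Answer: $- \frac{1118176}{1407} \approx -794.72$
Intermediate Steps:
$B = 5238$ ($B = - 3 \left(-644 - 1102\right) = \left(-3\right) \left(-1746\right) = 5238$)
$S{\left(q \right)} = - \frac{1}{1407} - \frac{q}{1407}$ ($S{\left(q \right)} = \frac{\left(q + 1\right) \frac{1}{-666 + 465}}{7} = \frac{\left(1 + q\right) \frac{1}{-201}}{7} = \frac{\left(1 + q\right) \left(- \frac{1}{201}\right)}{7} = \frac{- \frac{1}{201} - \frac{q}{201}}{7} = - \frac{1}{1407} - \frac{q}{1407}$)
$w{\left(-483 - 308,-2167 \right)} + S{\left(B \right)} = \left(-483 - 308\right) - \frac{5239}{1407} = -791 - \frac{5239}{1407} = - \frac{1118176}{1407}$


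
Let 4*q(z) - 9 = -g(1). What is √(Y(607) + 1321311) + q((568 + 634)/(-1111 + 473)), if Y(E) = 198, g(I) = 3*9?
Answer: -9/2 + √1321509 ≈ 1145.1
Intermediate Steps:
g(I) = 27
q(z) = -9/2 (q(z) = 9/4 + (-1*27)/4 = 9/4 + (¼)*(-27) = 9/4 - 27/4 = -9/2)
√(Y(607) + 1321311) + q((568 + 634)/(-1111 + 473)) = √(198 + 1321311) - 9/2 = √1321509 - 9/2 = -9/2 + √1321509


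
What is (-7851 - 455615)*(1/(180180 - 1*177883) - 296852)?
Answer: 316023117883038/2297 ≈ 1.3758e+11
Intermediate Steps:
(-7851 - 455615)*(1/(180180 - 1*177883) - 296852) = -463466*(1/(180180 - 177883) - 296852) = -463466*(1/2297 - 296852) = -463466*(-681869043/2297) = 316023117883038/2297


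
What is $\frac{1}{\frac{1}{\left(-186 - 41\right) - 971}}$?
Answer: $-1198$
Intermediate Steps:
$\frac{1}{\frac{1}{\left(-186 - 41\right) - 971}} = \frac{1}{\frac{1}{-227 - 971}} = \frac{1}{\frac{1}{-1198}} = \frac{1}{- \frac{1}{1198}} = -1198$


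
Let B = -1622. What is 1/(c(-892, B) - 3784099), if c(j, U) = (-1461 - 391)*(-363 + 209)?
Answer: -1/3498891 ≈ -2.8581e-7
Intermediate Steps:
c(j, U) = 285208 (c(j, U) = -1852*(-154) = 285208)
1/(c(-892, B) - 3784099) = 1/(285208 - 3784099) = 1/(-3498891) = -1/3498891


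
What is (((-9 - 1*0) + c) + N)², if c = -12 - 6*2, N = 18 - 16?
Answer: 961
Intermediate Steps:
N = 2
c = -24 (c = -12 - 12 = -24)
(((-9 - 1*0) + c) + N)² = (((-9 - 1*0) - 24) + 2)² = (((-9 + 0) - 24) + 2)² = ((-9 - 24) + 2)² = (-33 + 2)² = (-31)² = 961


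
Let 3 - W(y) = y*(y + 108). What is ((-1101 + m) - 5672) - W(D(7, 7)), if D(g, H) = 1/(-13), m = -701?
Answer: -1265016/169 ≈ -7485.3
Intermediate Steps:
D(g, H) = -1/13
W(y) = 3 - y*(108 + y) (W(y) = 3 - y*(y + 108) = 3 - y*(108 + y))
((-1101 + m) - 5672) - W(D(7, 7)) = ((-1101 - 701) - 5672) - (3 - (-1/13)**2 - 108*(-1/13)) = (-1802 - 5672) - (3 - 1*1/169 + 108/13) = -7474 - (3 - 1/169 + 108/13) = -7474 - 1*1910/169 = -7474 - 1910/169 = -1265016/169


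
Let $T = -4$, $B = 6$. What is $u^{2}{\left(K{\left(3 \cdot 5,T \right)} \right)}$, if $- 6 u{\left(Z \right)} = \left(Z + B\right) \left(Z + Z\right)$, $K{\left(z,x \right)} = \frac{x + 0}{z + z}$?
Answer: $\frac{30976}{455625} \approx 0.067986$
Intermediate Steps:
$K{\left(z,x \right)} = \frac{x}{2 z}$
$u{\left(Z \right)} = - \frac{Z \left(6 + Z\right)}{3}$ ($u{\left(Z \right)} = - \frac{\left(Z + 6\right) \left(Z + Z\right)}{6} = - \frac{\left(6 + Z\right) 2 Z}{6} = - \frac{2 Z \left(6 + Z\right)}{6} = - \frac{Z \left(6 + Z\right)}{3}$)
$u^{2}{\left(K{\left(3 \cdot 5,T \right)} \right)} = \left(- \frac{\frac{1}{2} \left(-4\right) \frac{1}{3 \cdot 5} \left(6 + \frac{1}{2} \left(-4\right) \frac{1}{3 \cdot 5}\right)}{3}\right)^{2} = \left(- \frac{\frac{1}{2} \left(-4\right) \frac{1}{15} \left(6 + \frac{1}{2} \left(-4\right) \frac{1}{15}\right)}{3}\right)^{2} = \left(\left(- \frac{1}{3}\right) \left(- \frac{2}{15}\right) \left(6 - \frac{2}{15}\right)\right)^{2} = \left(\left(- \frac{1}{3}\right) \left(- \frac{2}{15}\right) \frac{88}{15}\right)^{2} = \left(\frac{176}{675}\right)^{2} = \frac{30976}{455625}$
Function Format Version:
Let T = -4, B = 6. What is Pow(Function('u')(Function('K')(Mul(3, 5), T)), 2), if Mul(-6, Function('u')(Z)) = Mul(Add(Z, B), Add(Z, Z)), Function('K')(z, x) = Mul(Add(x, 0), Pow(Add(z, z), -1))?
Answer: Rational(30976, 455625) ≈ 0.067986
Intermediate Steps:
Function('K')(z, x) = Mul(Rational(1, 2), x, Pow(z, -1)) (Function('K')(z, x) = Mul(x, Pow(Mul(2, z), -1)) = Mul(x, Mul(Rational(1, 2), Pow(z, -1))) = Mul(Rational(1, 2), x, Pow(z, -1)))
Function('u')(Z) = Mul(Rational(-1, 3), Z, Add(6, Z)) (Function('u')(Z) = Mul(Rational(-1, 6), Mul(Add(Z, 6), Add(Z, Z))) = Mul(Rational(-1, 6), Mul(Add(6, Z), Mul(2, Z))) = Mul(Rational(-1, 6), Mul(2, Z, Add(6, Z))) = Mul(Rational(-1, 3), Z, Add(6, Z)))
Pow(Function('u')(Function('K')(Mul(3, 5), T)), 2) = Pow(Mul(Rational(-1, 3), Mul(Rational(1, 2), -4, Pow(Mul(3, 5), -1)), Add(6, Mul(Rational(1, 2), -4, Pow(Mul(3, 5), -1)))), 2) = Pow(Mul(Rational(-1, 3), Mul(Rational(1, 2), -4, Pow(15, -1)), Add(6, Mul(Rational(1, 2), -4, Pow(15, -1)))), 2) = Pow(Mul(Rational(-1, 3), Mul(Rational(1, 2), -4, Rational(1, 15)), Add(6, Mul(Rational(1, 2), -4, Rational(1, 15)))), 2) = Pow(Mul(Rational(-1, 3), Rational(-2, 15), Add(6, Rational(-2, 15))), 2) = Pow(Mul(Rational(-1, 3), Rational(-2, 15), Rational(88, 15)), 2) = Pow(Rational(176, 675), 2) = Rational(30976, 455625)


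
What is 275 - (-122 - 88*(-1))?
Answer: 309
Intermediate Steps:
275 - (-122 - 88*(-1)) = 275 - (-122 - 1*(-88)) = 275 - (-122 + 88) = 275 - 1*(-34) = 275 + 34 = 309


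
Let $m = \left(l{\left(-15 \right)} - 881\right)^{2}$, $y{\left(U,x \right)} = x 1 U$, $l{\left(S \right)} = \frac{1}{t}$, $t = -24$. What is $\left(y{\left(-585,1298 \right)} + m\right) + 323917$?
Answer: $\frac{196313137}{576} \approx 3.4082 \cdot 10^{5}$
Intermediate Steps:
$l{\left(S \right)} = - \frac{1}{24}$ ($l{\left(S \right)} = \frac{1}{-24} = - \frac{1}{24}$)
$y{\left(U,x \right)} = U x$ ($y{\left(U,x \right)} = x U = U x$)
$m = \frac{447111025}{576}$ ($m = \left(- \frac{1}{24} - 881\right)^{2} = \left(- \frac{21145}{24}\right)^{2} = \frac{447111025}{576} \approx 7.7623 \cdot 10^{5}$)
$\left(y{\left(-585,1298 \right)} + m\right) + 323917 = \left(\left(-585\right) 1298 + \frac{447111025}{576}\right) + 323917 = \left(-759330 + \frac{447111025}{576}\right) + 323917 = \frac{9736945}{576} + 323917 = \frac{196313137}{576}$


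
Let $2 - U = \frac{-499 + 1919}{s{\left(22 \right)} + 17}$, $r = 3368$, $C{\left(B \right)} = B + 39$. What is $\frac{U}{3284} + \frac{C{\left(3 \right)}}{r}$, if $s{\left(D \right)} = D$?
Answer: $\frac{107417}{53919996} \approx 0.0019922$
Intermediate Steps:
$C{\left(B \right)} = 39 + B$
$U = - \frac{1342}{39}$ ($U = 2 - \frac{-499 + 1919}{22 + 17} = 2 - \frac{1420}{39} = - \frac{1342}{39} \approx -34.41$)
$\frac{U}{3284} + \frac{C{\left(3 \right)}}{r} = - \frac{1342}{39 \cdot 3284} + \frac{39 + 3}{3368} = \left(- \frac{1342}{39}\right) \frac{1}{3284} + 42 \cdot \frac{1}{3368} = - \frac{671}{64038} + \frac{21}{1684} = \frac{107417}{53919996}$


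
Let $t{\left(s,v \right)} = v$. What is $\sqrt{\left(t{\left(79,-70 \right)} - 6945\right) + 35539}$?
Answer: $2 \sqrt{7131} \approx 168.89$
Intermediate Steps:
$\sqrt{\left(t{\left(79,-70 \right)} - 6945\right) + 35539} = \sqrt{\left(-70 - 6945\right) + 35539} = \sqrt{-7015 + 35539} = \sqrt{28524} = 2 \sqrt{7131}$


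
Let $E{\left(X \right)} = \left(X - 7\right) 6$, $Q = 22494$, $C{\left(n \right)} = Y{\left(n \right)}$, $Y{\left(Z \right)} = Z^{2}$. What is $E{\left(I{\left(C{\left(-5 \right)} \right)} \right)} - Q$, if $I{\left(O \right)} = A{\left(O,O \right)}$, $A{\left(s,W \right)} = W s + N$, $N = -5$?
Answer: $-18816$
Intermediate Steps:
$C{\left(n \right)} = n^{2}$
$A{\left(s,W \right)} = -5 + W s$ ($A{\left(s,W \right)} = W s - 5 = -5 + W s$)
$I{\left(O \right)} = -5 + O^{2}$ ($I{\left(O \right)} = -5 + O O = -5 + O^{2}$)
$E{\left(X \right)} = -42 + 6 X$ ($E{\left(X \right)} = \left(-7 + X\right) 6 = -42 + 6 X$)
$E{\left(I{\left(C{\left(-5 \right)} \right)} \right)} - Q = \left(-42 + 6 \left(-5 + \left(\left(-5\right)^{2}\right)^{2}\right)\right) - 22494 = \left(-42 + 6 \left(-5 + 25^{2}\right)\right) - 22494 = \left(-42 + 6 \left(-5 + 625\right)\right) - 22494 = \left(-42 + 6 \cdot 620\right) - 22494 = \left(-42 + 3720\right) - 22494 = 3678 - 22494 = -18816$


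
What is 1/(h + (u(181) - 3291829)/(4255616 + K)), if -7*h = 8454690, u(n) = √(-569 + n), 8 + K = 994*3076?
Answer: -13590680288432896/16415004507185624626733 - 298496*I*√97/1592255437197005588793101 ≈ -8.2794e-7 - 1.8463e-18*I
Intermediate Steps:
K = 3057536 (K = -8 + 994*3076 = -8 + 3057544 = 3057536)
h = -8454690/7 (h = -⅐*8454690 = -8454690/7 ≈ -1.2078e+6)
1/(h + (u(181) - 3291829)/(4255616 + K)) = 1/(-8454690/7 + (√(-569 + 181) - 3291829)/(4255616 + 3057536)) = 1/(-8454690/7 + (√(-388) - 3291829)/7313152) = 1/(-8454690/7 + (2*I*√97 - 3291829)*(1/7313152)) = 1/(-8454690/7 + (-3291829 + 2*I*√97)*(1/7313152)) = 1/(-8454690/7 + (-3291829/7313152 + I*√97/3656576)) = 1/(-8832922303669/7313152 + I*√97/3656576)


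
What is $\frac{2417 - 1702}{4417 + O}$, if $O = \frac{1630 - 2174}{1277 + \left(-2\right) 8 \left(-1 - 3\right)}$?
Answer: $\frac{87165}{538423} \approx 0.16189$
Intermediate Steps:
$O = - \frac{544}{1341}$ ($O = - \frac{544}{1277 - -64} = - \frac{544}{1277 + 64} = - \frac{544}{1341} \approx -0.40567$)
$\frac{2417 - 1702}{4417 + O} = \frac{2417 - 1702}{4417 - \frac{544}{1341}} = \frac{715}{\frac{5922653}{1341}} = 715 \cdot \frac{1341}{5922653} = \frac{87165}{538423}$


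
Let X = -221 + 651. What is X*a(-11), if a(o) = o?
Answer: -4730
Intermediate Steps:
X = 430
X*a(-11) = 430*(-11) = -4730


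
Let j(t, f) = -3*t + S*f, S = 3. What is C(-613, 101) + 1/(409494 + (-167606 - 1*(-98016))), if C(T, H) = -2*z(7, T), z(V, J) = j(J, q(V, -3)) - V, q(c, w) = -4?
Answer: -1237250559/339904 ≈ -3640.0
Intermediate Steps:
j(t, f) = -3*t + 3*f
z(V, J) = -12 - V - 3*J (z(V, J) = (-3*J + 3*(-4)) - V = (-3*J - 12) - V = (-12 - 3*J) - V = -12 - V - 3*J)
C(T, H) = 38 + 6*T (C(T, H) = -2*(-12 - 1*7 - 3*T) = -2*(-12 - 7 - 3*T) = -2*(-19 - 3*T) = 38 + 6*T)
C(-613, 101) + 1/(409494 + (-167606 - 1*(-98016))) = (38 + 6*(-613)) + 1/(409494 + (-167606 - 1*(-98016))) = (38 - 3678) + 1/(409494 + (-167606 + 98016)) = -3640 + 1/(409494 - 69590) = -3640 + 1/339904 = -1237250559/339904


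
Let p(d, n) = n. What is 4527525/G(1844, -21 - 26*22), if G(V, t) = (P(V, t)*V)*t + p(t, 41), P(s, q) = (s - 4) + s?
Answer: -4527525/4028424487 ≈ -0.0011239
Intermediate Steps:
P(s, q) = -4 + 2*s (P(s, q) = (-4 + s) + s = -4 + 2*s)
G(V, t) = 41 + V*t*(-4 + 2*V) (G(V, t) = ((-4 + 2*V)*V)*t + 41 = (V*(-4 + 2*V))*t + 41 = V*t*(-4 + 2*V) + 41 = 41 + V*t*(-4 + 2*V))
4527525/G(1844, -21 - 26*22) = 4527525/(41 + 2*1844*(-21 - 26*22)*(-2 + 1844)) = 4527525/(41 + 2*1844*(-21 - 572)*1842) = 4527525/(41 + 2*1844*(-593)*1842) = 4527525/(41 - 4028424528) = 4527525/(-4028424487) = 4527525*(-1/4028424487) = -4527525/4028424487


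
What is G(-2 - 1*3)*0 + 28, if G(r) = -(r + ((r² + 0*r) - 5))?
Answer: 28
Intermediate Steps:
G(r) = 5 - r - r² (G(r) = -(r + ((r² + 0) - 5)) = -(r + (r² - 5)) = -(r + (-5 + r²)) = -(-5 + r + r²) = 5 - r - r²)
G(-2 - 1*3)*0 + 28 = (5 - (-2 - 1*3) - (-2 - 1*3)²)*0 + 28 = (5 - (-2 - 3) - (-2 - 3)²)*0 + 28 = (5 - 1*(-5) - 1*(-5)²)*0 + 28 = (5 + 5 - 1*25)*0 + 28 = (5 + 5 - 25)*0 + 28 = -15*0 + 28 = 0 + 28 = 28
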